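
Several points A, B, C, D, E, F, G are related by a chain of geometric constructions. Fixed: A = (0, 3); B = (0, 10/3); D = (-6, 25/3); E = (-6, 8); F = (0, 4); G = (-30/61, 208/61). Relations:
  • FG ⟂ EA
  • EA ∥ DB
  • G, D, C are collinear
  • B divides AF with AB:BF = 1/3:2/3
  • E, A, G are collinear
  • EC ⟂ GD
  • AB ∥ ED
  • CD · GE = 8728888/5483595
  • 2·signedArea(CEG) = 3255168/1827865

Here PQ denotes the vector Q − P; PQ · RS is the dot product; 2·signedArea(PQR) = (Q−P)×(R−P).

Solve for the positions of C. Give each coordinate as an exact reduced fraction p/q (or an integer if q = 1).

C = (-10664454/1827865, 14961608/1827865)

1. C_x = -10664454/1827865  [G, D, C are collinear ∩ EC ⟂ GD]
2. C_y = 14961608/1827865  [G, D, C are collinear ∩ EC ⟂ GD]
   → C = (-10664454/1827865, 14961608/1827865)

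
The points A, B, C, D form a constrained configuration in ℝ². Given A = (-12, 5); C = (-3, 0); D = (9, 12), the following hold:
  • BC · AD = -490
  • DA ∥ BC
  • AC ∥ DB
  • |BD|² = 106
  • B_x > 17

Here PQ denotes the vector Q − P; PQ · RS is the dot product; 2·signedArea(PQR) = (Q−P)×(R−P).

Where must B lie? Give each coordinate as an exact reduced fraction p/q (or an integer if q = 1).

B = (18, 7)

1. B_x = 18  [DA ∥ BC ∩ AC ∥ DB]
2. B_y = 7  [DA ∥ BC ∩ AC ∥ DB]
   → B = (18, 7)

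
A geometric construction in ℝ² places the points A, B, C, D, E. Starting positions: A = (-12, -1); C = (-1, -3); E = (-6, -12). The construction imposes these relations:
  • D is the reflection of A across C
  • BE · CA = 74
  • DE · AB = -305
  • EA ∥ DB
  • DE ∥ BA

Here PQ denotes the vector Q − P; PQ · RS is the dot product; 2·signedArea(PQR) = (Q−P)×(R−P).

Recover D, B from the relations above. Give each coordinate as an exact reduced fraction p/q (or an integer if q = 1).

B = (4, 6)
D = (10, -5)

1. D_x = 10  [D is the reflection of A across C]
2. D_y = -5  [D is the reflection of A across C]
   → D = (10, -5)
3. B_x = 4  [DE ∥ BA ∩ EA ∥ DB]
4. B_y = 6  [DE ∥ BA ∩ EA ∥ DB]
   → B = (4, 6)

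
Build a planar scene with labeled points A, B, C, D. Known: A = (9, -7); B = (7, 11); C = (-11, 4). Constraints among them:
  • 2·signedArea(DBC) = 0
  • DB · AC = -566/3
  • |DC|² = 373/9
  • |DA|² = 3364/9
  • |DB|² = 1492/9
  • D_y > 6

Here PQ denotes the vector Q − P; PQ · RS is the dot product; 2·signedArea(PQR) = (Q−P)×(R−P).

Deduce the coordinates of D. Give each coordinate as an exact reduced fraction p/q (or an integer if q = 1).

D = (-5, 19/3)

1. D_x = -5  [2·signedArea(DBC) = 0 ∩ DB · AC = -566/3]
2. D_y = 19/3  [2·signedArea(DBC) = 0 ∩ DB · AC = -566/3]
   → D = (-5, 19/3)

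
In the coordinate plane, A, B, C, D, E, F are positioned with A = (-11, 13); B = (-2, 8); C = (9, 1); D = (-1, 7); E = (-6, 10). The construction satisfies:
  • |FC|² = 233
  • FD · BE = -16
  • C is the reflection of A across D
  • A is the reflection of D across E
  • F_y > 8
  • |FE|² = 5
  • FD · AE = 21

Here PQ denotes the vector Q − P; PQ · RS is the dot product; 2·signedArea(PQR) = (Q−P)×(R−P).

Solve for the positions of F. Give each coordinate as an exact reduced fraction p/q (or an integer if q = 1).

1. F_x = -4  [FD · BE = -16 ∩ FD · AE = 21]
2. F_y = 9  [FD · BE = -16 ∩ FD · AE = 21]
   → F = (-4, 9)

F = (-4, 9)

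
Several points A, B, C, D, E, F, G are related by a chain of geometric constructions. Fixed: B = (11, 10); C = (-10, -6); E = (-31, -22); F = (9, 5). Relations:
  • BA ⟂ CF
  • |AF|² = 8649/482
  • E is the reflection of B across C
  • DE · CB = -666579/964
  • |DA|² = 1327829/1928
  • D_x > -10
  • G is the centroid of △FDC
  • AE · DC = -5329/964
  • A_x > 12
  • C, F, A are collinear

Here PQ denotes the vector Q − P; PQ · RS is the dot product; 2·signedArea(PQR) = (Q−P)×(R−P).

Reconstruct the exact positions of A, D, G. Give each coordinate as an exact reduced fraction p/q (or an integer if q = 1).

A = (6105/482, 3433/482)
D = (-8837/964, -7171/964)
G = (-3267/964, -8135/2892)

1. A_x = 6105/482  [C, F, A are collinear ∩ BA ⟂ CF]
2. A_y = 3433/482  [C, F, A are collinear ∩ BA ⟂ CF]
   → A = (6105/482, 3433/482)
3. D_x = -8837/964  [DE · CB = -666579/964 ∩ AE · DC = -5329/964]
4. D_y = -7171/964  [DE · CB = -666579/964 ∩ AE · DC = -5329/964]
   → D = (-8837/964, -7171/964)
5. G_x = -3267/964  [G is the centroid of △FDC]
6. G_y = -8135/2892  [G is the centroid of △FDC]
   → G = (-3267/964, -8135/2892)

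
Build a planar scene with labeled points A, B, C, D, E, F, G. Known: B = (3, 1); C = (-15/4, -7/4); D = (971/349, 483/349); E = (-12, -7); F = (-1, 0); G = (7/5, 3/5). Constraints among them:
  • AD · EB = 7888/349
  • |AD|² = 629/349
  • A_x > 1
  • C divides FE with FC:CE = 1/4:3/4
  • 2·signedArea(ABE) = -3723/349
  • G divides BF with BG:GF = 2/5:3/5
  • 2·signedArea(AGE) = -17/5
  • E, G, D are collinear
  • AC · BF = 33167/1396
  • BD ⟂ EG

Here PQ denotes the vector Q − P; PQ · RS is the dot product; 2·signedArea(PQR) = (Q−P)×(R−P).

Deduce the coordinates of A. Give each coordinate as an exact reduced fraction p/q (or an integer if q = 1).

1. A_x = 531/349  [2·signedArea(ABE) = -3723/349 ∩ 2·signedArea(AGE) = -17/5]
2. A_y = 322/349  [2·signedArea(ABE) = -3723/349 ∩ 2·signedArea(AGE) = -17/5]
   → A = (531/349, 322/349)

A = (531/349, 322/349)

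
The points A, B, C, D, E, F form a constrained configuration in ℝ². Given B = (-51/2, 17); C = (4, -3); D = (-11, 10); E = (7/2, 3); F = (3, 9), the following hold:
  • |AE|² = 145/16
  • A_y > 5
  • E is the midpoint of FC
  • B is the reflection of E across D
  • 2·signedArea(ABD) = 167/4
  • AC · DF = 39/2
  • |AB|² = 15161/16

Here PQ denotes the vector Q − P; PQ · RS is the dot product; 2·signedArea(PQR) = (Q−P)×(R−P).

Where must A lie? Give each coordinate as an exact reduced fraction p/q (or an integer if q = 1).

1. A_x = 13/4  [2·signedArea(ABD) = 167/4 ∩ AC · DF = 39/2]
2. A_y = 6  [2·signedArea(ABD) = 167/4 ∩ AC · DF = 39/2]
   → A = (13/4, 6)

A = (13/4, 6)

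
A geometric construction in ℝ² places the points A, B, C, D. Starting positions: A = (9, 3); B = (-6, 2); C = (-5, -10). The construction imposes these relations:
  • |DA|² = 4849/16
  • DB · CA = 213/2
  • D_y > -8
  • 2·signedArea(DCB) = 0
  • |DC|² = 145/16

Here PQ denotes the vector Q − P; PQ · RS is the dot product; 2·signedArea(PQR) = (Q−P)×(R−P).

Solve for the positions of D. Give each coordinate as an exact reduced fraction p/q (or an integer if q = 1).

D = (-21/4, -7)

1. D_x = -21/4  [2·signedArea(DCB) = 0 ∩ DB · CA = 213/2]
2. D_y = -7  [2·signedArea(DCB) = 0 ∩ DB · CA = 213/2]
   → D = (-21/4, -7)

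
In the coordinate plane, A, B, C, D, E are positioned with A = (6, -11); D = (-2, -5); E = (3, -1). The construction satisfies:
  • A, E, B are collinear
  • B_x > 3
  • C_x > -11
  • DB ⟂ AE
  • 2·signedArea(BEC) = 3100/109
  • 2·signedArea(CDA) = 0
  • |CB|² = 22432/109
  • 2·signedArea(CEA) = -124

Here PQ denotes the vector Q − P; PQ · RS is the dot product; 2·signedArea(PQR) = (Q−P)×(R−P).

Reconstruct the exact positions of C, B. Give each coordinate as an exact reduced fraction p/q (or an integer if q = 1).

B = (402/109, -359/109)
C = (-10, 1)

1. C_x = -10  [2·signedArea(CDA) = 0 ∩ 2·signedArea(CEA) = -124]
2. C_y = 1  [2·signedArea(CDA) = 0 ∩ 2·signedArea(CEA) = -124]
   → C = (-10, 1)
3. B_x = 402/109  [A, E, B are collinear ∩ DB ⟂ AE]
4. B_y = -359/109  [A, E, B are collinear ∩ DB ⟂ AE]
   → B = (402/109, -359/109)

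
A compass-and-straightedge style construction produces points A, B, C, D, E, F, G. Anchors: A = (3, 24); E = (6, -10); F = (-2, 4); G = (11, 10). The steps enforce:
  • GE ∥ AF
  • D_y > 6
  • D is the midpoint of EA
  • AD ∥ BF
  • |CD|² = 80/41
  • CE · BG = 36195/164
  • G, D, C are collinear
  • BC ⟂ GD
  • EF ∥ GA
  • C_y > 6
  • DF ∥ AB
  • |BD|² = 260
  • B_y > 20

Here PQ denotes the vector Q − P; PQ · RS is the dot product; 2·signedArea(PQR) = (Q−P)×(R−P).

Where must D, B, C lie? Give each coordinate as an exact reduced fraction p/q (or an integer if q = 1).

B = (-7/2, 21)
C = (265/82, 263/41)
D = (9/2, 7)

1. D_x = 9/2  [D is the midpoint of EA]
2. D_y = 7  [D is the midpoint of EA]
   → D = (9/2, 7)
3. B_x = -7/2  [AD ∥ BF ∩ DF ∥ AB]
4. B_y = 21  [AD ∥ BF ∩ DF ∥ AB]
   → B = (-7/2, 21)
5. C_x = 265/82  [G, D, C are collinear ∩ BC ⟂ GD]
6. C_y = 263/41  [G, D, C are collinear ∩ BC ⟂ GD]
   → C = (265/82, 263/41)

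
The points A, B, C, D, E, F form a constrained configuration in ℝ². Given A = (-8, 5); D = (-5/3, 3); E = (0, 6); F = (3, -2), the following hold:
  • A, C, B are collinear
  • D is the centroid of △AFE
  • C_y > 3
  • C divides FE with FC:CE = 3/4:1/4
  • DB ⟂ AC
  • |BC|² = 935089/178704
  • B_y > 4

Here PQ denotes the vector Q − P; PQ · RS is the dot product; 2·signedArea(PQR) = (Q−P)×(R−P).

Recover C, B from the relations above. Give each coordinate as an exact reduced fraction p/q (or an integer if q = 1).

1. C_x = 3/4  [C divides FE with FC:CE = 3/4:1/4]
2. C_y = 4  [C divides FE with FC:CE = 3/4:1/4]
   → C = (3/4, 4)
3. B_x = -5669/3723  [A, C, B are collinear ∩ DB ⟂ AC]
4. B_y = 15859/3723  [A, C, B are collinear ∩ DB ⟂ AC]
   → B = (-5669/3723, 15859/3723)

B = (-5669/3723, 15859/3723)
C = (3/4, 4)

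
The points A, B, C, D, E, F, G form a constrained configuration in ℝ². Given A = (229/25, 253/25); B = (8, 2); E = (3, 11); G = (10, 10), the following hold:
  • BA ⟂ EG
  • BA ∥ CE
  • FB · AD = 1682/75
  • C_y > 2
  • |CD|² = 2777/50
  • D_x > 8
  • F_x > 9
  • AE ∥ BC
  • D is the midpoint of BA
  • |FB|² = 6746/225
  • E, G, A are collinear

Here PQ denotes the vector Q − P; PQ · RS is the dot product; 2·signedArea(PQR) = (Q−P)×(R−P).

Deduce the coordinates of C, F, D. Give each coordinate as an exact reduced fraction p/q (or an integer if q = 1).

1. C_x = 46/25  [BA ∥ CE ∩ AE ∥ BC]
2. C_y = 72/25  [BA ∥ CE ∩ AE ∥ BC]
   → C = (46/25, 72/25)
3. D_x = 429/50  [D is the midpoint of BA]
4. D_y = 303/50  [D is the midpoint of BA]
   → D = (429/50, 303/50)
5. F_x = 679/75  [line 29/50·x + 203/50·y + -2639/75 = 0 ∩ |FB|² = 6746/225]
6. F_y = 553/75  [line 29/50·x + 203/50·y + -2639/75 = 0 ∩ |FB|² = 6746/225]
   → F = (679/75, 553/75)

C = (46/25, 72/25)
D = (429/50, 303/50)
F = (679/75, 553/75)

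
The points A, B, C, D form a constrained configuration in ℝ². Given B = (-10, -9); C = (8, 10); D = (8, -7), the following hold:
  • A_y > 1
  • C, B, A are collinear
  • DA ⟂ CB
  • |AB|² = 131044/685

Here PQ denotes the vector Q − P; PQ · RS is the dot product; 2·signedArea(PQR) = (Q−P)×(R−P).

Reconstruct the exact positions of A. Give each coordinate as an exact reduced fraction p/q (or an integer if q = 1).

1. A_x = -334/685  [C, B, A are collinear ∩ DA ⟂ CB]
2. A_y = 713/685  [C, B, A are collinear ∩ DA ⟂ CB]
   → A = (-334/685, 713/685)

A = (-334/685, 713/685)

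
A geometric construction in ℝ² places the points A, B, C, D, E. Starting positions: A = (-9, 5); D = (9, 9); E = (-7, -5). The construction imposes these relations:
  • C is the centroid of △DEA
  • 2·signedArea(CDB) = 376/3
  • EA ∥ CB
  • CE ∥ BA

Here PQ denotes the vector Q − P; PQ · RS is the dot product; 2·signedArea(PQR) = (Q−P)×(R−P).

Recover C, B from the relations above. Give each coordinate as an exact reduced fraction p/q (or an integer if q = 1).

B = (-13/3, 13)
C = (-7/3, 3)

1. C_x = -7/3  [C is the centroid of △DEA]
2. C_y = 3  [C is the centroid of △DEA]
   → C = (-7/3, 3)
3. B_x = -13/3  [CE ∥ BA ∩ EA ∥ CB]
4. B_y = 13  [CE ∥ BA ∩ EA ∥ CB]
   → B = (-13/3, 13)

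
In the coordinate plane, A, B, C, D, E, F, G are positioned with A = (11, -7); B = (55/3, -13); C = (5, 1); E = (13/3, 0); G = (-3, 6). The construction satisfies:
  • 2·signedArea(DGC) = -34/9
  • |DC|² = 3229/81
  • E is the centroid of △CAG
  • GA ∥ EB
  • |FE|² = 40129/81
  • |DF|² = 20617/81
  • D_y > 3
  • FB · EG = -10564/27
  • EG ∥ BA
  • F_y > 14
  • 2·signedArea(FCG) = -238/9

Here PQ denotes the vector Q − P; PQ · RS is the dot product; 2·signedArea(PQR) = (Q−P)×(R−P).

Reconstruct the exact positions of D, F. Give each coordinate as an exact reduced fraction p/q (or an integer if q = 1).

1. D_x = -5/9  [line 5·x + 8·y + -263/9 = 0 ∩ |DC|² = 3229/81]
2. D_y = 4  [line 5·x + 8·y + -263/9 = 0 ∩ |DC|² = 3229/81]
   → D = (-5/9, 4)
3. F_x = -109/9  [FB · EG = -10564/27 ∩ 2·signedArea(FCG) = -238/9]
4. F_y = 15  [FB · EG = -10564/27 ∩ 2·signedArea(FCG) = -238/9]
   → F = (-109/9, 15)

D = (-5/9, 4)
F = (-109/9, 15)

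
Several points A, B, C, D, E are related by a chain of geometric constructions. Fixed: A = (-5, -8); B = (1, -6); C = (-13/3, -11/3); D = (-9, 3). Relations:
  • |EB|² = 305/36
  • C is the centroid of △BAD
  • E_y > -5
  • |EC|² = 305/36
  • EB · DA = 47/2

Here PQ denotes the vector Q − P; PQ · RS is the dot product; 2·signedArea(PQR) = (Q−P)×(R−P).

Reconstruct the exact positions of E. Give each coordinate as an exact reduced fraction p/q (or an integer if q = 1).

1. E_x = -5/3  [line -4·x + 11·y + 93/2 = 0 ∩ |EC|² = 305/36]
2. E_y = -29/6  [line -4·x + 11·y + 93/2 = 0 ∩ |EC|² = 305/36]
   → E = (-5/3, -29/6)

E = (-5/3, -29/6)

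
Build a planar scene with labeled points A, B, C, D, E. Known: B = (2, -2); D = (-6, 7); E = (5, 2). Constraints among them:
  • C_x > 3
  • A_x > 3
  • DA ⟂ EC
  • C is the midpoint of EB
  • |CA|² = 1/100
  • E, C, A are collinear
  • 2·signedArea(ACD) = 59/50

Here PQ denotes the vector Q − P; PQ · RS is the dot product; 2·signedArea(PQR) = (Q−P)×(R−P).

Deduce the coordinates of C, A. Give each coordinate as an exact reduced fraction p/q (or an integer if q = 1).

1. C_x = 7/2  [C is the midpoint of EB]
2. C_y = 0  [C is the midpoint of EB]
   → C = (7/2, 0)
3. A_x = 86/25  [E, C, A are collinear ∩ DA ⟂ EC]
4. A_y = -2/25  [E, C, A are collinear ∩ DA ⟂ EC]
   → A = (86/25, -2/25)

A = (86/25, -2/25)
C = (7/2, 0)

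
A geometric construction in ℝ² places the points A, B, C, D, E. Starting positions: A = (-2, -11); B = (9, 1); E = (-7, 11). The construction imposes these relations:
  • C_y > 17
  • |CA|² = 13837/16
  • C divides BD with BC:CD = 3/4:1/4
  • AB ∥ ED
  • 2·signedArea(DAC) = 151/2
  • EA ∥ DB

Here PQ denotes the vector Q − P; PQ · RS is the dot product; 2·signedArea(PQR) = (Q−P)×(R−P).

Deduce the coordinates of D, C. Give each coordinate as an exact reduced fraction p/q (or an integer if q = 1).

1. D_x = 4  [EA ∥ DB ∩ AB ∥ ED]
2. D_y = 23  [EA ∥ DB ∩ AB ∥ ED]
   → D = (4, 23)
3. C_x = 21/4  [C divides BD with BC:CD = 3/4:1/4]
4. C_y = 35/2  [C divides BD with BC:CD = 3/4:1/4]
   → C = (21/4, 35/2)

C = (21/4, 35/2)
D = (4, 23)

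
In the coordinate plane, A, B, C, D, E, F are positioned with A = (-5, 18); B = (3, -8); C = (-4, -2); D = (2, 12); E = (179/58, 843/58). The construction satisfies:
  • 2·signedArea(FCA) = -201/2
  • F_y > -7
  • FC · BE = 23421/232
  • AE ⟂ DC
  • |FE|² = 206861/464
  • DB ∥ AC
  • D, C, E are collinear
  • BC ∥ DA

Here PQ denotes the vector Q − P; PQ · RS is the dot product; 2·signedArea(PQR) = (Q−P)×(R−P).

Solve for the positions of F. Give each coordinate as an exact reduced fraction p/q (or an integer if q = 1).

F = (5/4, -13/2)

1. F_x = 5/4  [2·signedArea(FCA) = -201/2 ∩ FC · BE = 23421/232]
2. F_y = -13/2  [2·signedArea(FCA) = -201/2 ∩ FC · BE = 23421/232]
   → F = (5/4, -13/2)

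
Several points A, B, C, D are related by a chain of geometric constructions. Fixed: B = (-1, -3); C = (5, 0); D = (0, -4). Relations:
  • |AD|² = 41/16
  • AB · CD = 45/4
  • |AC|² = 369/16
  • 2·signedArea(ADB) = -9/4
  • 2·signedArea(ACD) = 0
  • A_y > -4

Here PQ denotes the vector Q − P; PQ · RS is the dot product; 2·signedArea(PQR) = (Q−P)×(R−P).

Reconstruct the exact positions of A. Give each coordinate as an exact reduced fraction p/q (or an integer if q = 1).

1. A_x = 5/4  [2·signedArea(ACD) = 0 ∩ AB · CD = 45/4]
2. A_y = -3  [2·signedArea(ACD) = 0 ∩ AB · CD = 45/4]
   → A = (5/4, -3)

A = (5/4, -3)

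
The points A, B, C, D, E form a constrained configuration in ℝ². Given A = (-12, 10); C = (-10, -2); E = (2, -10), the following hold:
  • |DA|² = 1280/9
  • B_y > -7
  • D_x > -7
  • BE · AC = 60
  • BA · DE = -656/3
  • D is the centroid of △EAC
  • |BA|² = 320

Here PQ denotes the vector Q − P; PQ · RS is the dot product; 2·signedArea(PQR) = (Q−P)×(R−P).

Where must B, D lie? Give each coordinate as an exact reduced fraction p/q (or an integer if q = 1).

B = (-4, -6)
D = (-20/3, -2/3)

1. B_x = -4  [line -2·x + 12·y + 64 = 0 ∩ |BA|² = 320]
2. B_y = -6  [line -2·x + 12·y + 64 = 0 ∩ |BA|² = 320]
   → B = (-4, -6)
3. D_x = -20/3  [D is the centroid of △EAC]
4. D_y = -2/3  [D is the centroid of △EAC]
   → D = (-20/3, -2/3)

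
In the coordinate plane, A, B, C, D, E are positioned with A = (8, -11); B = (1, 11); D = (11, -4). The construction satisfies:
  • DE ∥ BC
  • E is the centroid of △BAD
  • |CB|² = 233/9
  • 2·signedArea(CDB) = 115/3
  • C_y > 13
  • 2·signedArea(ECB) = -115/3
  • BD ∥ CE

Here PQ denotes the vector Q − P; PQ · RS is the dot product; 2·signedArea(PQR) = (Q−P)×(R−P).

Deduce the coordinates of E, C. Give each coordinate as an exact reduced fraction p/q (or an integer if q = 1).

1. E_x = 20/3  [E is the centroid of △BAD]
2. E_y = -4/3  [E is the centroid of △BAD]
   → E = (20/3, -4/3)
3. C_x = -10/3  [BD ∥ CE ∩ DE ∥ BC]
4. C_y = 41/3  [BD ∥ CE ∩ DE ∥ BC]
   → C = (-10/3, 41/3)

C = (-10/3, 41/3)
E = (20/3, -4/3)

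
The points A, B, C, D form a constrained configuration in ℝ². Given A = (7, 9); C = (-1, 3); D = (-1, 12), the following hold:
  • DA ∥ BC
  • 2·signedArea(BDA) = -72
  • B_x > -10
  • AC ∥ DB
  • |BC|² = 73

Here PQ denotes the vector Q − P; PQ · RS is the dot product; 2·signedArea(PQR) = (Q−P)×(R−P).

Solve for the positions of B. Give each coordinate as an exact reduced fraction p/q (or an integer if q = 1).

1. B_x = -9  [DA ∥ BC ∩ AC ∥ DB]
2. B_y = 6  [DA ∥ BC ∩ AC ∥ DB]
   → B = (-9, 6)

B = (-9, 6)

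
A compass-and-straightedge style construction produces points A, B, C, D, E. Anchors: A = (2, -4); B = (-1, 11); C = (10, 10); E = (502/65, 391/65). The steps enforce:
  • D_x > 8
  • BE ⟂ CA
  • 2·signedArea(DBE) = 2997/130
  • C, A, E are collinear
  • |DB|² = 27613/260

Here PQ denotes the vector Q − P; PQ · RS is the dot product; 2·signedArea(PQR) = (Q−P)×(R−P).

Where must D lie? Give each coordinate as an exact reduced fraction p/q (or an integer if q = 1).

D = (576/65, 1041/130)

1. D_x = 576/65  [line 324/65·x + 567/65·y + -14823/130 = 0 ∩ |DB|² = 27613/260]
2. D_y = 1041/130  [line 324/65·x + 567/65·y + -14823/130 = 0 ∩ |DB|² = 27613/260]
   → D = (576/65, 1041/130)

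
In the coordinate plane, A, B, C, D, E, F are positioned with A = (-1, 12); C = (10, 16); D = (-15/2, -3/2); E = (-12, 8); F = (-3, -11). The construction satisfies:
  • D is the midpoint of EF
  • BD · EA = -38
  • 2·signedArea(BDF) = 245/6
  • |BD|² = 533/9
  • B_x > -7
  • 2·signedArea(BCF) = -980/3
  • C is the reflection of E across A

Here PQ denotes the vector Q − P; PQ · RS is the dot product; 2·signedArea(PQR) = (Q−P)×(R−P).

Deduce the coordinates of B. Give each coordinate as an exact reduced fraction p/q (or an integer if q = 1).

1. B_x = -41/6  [2·signedArea(BDF) = 245/6 ∩ 2·signedArea(BCF) = -980/3]
2. B_y = 37/6  [2·signedArea(BDF) = 245/6 ∩ 2·signedArea(BCF) = -980/3]
   → B = (-41/6, 37/6)

B = (-41/6, 37/6)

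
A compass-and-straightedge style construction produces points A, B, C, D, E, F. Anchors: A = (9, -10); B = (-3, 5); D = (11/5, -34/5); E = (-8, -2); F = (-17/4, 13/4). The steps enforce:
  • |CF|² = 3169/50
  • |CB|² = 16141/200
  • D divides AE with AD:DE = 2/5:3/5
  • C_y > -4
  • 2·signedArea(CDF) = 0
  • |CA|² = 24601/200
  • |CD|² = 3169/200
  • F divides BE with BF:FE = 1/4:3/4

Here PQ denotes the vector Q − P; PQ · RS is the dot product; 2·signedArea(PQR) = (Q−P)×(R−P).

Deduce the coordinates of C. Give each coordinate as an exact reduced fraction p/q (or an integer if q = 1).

C = (1/20, -69/20)

1. C_x = 1/20  [line -201/20·x + -129/20·y + -87/4 = 0 ∩ |CD|² = 3169/200]
2. C_y = -69/20  [line -201/20·x + -129/20·y + -87/4 = 0 ∩ |CD|² = 3169/200]
   → C = (1/20, -69/20)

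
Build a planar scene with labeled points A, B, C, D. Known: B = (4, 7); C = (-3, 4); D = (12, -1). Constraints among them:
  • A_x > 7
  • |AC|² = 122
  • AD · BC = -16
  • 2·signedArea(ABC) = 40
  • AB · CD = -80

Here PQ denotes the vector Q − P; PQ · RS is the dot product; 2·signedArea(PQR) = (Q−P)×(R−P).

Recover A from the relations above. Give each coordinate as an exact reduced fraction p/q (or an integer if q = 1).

1. A_x = 8  [2·signedArea(ABC) = 40 ∩ AD · BC = -16]
2. A_y = 3  [2·signedArea(ABC) = 40 ∩ AD · BC = -16]
   → A = (8, 3)

A = (8, 3)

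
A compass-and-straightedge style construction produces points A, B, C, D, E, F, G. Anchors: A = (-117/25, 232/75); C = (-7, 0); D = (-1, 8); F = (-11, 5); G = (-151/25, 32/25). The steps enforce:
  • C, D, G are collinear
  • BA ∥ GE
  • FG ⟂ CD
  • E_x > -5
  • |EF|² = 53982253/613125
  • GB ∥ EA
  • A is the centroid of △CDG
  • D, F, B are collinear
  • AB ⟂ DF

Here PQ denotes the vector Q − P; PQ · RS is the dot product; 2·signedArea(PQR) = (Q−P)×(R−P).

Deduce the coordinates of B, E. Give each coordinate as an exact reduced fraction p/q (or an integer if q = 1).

1. B_x = -3121/545  [D, F, B are collinear ∩ AB ⟂ DF]
2. B_y = 17936/2725  [D, F, B are collinear ∩ AB ⟂ DF]
   → B = (-3121/545, 17936/2725)
3. E_x = -13607/2725  [GB ∥ EA ∩ BA ∥ GE]
4. E_y = -18056/8175  [GB ∥ EA ∩ BA ∥ GE]
   → E = (-13607/2725, -18056/8175)

B = (-3121/545, 17936/2725)
E = (-13607/2725, -18056/8175)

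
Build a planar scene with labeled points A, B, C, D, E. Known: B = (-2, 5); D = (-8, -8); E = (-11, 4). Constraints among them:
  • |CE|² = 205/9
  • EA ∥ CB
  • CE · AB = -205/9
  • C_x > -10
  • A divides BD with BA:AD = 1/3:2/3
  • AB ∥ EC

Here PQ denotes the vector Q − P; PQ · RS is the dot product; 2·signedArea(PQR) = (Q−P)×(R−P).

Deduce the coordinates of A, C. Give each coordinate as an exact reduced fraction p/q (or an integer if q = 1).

1. A_x = -4  [A divides BD with BA:AD = 1/3:2/3]
2. A_y = 2/3  [A divides BD with BA:AD = 1/3:2/3]
   → A = (-4, 2/3)
3. C_x = -9  [EA ∥ CB ∩ AB ∥ EC]
4. C_y = 25/3  [EA ∥ CB ∩ AB ∥ EC]
   → C = (-9, 25/3)

A = (-4, 2/3)
C = (-9, 25/3)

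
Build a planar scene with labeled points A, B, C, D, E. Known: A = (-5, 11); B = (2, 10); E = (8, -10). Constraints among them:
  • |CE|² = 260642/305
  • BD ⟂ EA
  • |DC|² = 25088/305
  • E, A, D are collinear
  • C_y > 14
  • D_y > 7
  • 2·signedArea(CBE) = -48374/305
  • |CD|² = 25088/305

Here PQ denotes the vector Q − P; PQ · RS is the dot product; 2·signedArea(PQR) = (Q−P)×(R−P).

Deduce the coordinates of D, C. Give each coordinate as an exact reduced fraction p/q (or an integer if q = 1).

1. D_x = -797/305  [E, A, D are collinear ∩ BD ⟂ EA]
2. D_y = 2179/305  [E, A, D are collinear ∩ BD ⟂ EA]
   → D = (-797/305, 2179/305)
3. C_x = -2253/305  [line 20·x + 6·y + 17874/305 = 0 ∩ |CE|² = 260642/305]
4. C_y = 4531/305  [line 20·x + 6·y + 17874/305 = 0 ∩ |CE|² = 260642/305]
   → C = (-2253/305, 4531/305)

C = (-2253/305, 4531/305)
D = (-797/305, 2179/305)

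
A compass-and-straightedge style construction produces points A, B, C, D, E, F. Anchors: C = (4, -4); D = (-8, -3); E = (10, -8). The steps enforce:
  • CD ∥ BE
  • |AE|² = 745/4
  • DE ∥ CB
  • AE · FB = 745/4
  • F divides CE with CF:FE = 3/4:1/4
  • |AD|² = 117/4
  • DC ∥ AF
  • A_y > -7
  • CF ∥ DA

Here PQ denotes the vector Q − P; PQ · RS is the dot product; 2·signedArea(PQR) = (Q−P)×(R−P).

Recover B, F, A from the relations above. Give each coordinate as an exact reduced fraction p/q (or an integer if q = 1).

1. B_x = 22  [CD ∥ BE ∩ DE ∥ CB]
2. B_y = -9  [CD ∥ BE ∩ DE ∥ CB]
   → B = (22, -9)
3. F_x = 17/2  [F divides CE with CF:FE = 3/4:1/4]
4. F_y = -7  [F divides CE with CF:FE = 3/4:1/4]
   → F = (17/2, -7)
5. A_x = -7/2  [DC ∥ AF ∩ CF ∥ DA]
6. A_y = -6  [DC ∥ AF ∩ CF ∥ DA]
   → A = (-7/2, -6)

A = (-7/2, -6)
B = (22, -9)
F = (17/2, -7)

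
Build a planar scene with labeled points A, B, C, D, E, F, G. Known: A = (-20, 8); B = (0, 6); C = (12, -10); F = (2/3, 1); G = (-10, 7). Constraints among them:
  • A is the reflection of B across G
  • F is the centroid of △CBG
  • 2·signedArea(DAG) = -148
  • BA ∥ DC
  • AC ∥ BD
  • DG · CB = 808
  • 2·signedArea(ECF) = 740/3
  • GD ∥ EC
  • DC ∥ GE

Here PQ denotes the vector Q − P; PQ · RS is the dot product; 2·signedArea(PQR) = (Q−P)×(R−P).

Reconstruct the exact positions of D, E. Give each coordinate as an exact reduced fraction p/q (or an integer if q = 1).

1. D_x = 32  [BA ∥ DC ∩ AC ∥ BD]
2. D_y = -12  [BA ∥ DC ∩ AC ∥ BD]
   → D = (32, -12)
3. E_x = -30  [GD ∥ EC ∩ DC ∥ GE]
4. E_y = 9  [GD ∥ EC ∩ DC ∥ GE]
   → E = (-30, 9)

D = (32, -12)
E = (-30, 9)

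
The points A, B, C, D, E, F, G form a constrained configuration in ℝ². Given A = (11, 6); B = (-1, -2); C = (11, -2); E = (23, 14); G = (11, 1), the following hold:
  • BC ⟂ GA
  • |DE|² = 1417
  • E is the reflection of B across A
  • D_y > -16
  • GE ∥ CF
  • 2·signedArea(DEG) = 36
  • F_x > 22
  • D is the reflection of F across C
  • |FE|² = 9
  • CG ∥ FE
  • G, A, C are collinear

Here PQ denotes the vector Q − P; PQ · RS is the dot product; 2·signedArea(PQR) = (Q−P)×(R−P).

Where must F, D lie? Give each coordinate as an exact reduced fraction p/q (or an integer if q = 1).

D = (-1, -15)
F = (23, 11)

1. F_x = 23  [CG ∥ FE ∩ GE ∥ CF]
2. F_y = 11  [CG ∥ FE ∩ GE ∥ CF]
   → F = (23, 11)
3. D_x = -1  [D is the reflection of F across C]
4. D_y = -15  [D is the reflection of F across C]
   → D = (-1, -15)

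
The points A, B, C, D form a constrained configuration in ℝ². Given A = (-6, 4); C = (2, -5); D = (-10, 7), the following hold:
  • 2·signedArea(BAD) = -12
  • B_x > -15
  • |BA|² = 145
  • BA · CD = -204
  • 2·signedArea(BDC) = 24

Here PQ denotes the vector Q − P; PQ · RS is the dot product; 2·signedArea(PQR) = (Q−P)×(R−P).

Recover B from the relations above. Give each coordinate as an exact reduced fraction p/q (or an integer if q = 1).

B = (-14, 13)

1. B_x = -14  [2·signedArea(BAD) = -12 ∩ 2·signedArea(BDC) = 24]
2. B_y = 13  [2·signedArea(BAD) = -12 ∩ 2·signedArea(BDC) = 24]
   → B = (-14, 13)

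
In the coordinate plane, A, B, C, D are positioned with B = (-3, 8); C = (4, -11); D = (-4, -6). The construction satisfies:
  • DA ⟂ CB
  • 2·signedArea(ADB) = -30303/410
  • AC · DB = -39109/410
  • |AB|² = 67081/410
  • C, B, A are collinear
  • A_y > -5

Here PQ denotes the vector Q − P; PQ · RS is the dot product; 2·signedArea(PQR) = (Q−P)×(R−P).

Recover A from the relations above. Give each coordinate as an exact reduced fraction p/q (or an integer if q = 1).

1. A_x = 583/410  [C, B, A are collinear ∩ DA ⟂ CB]
2. A_y = -1641/410  [C, B, A are collinear ∩ DA ⟂ CB]
   → A = (583/410, -1641/410)

A = (583/410, -1641/410)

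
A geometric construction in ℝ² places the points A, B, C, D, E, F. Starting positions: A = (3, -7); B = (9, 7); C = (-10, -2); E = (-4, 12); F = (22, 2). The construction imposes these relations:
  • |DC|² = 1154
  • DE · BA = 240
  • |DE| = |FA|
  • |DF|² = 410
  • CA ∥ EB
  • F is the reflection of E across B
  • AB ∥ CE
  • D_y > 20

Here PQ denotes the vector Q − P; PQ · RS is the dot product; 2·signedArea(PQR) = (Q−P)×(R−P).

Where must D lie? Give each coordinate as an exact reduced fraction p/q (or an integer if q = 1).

1. D_x = 15  [line 6·x + 14·y + -384 = 0 ∩ |DF|² = 410]
2. D_y = 21  [line 6·x + 14·y + -384 = 0 ∩ |DF|² = 410]
   → D = (15, 21)

D = (15, 21)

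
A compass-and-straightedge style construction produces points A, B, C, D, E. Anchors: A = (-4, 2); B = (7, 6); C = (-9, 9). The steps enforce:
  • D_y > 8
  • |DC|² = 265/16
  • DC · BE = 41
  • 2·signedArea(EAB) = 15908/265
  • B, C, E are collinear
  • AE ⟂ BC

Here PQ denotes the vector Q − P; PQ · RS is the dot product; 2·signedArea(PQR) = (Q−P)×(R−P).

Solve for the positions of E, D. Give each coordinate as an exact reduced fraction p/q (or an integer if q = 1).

1. E_x = -769/265  [B, C, E are collinear ∩ AE ⟂ BC]
2. E_y = 2082/265  [B, C, E are collinear ∩ AE ⟂ BC]
   → E = (-769/265, 2082/265)
3. D_x = -5  [line 2624/265·x + -492/265·y + 17179/265 = 0 ∩ |DC|² = 265/16]
4. D_y = 33/4  [line 2624/265·x + -492/265·y + 17179/265 = 0 ∩ |DC|² = 265/16]
   → D = (-5, 33/4)

D = (-5, 33/4)
E = (-769/265, 2082/265)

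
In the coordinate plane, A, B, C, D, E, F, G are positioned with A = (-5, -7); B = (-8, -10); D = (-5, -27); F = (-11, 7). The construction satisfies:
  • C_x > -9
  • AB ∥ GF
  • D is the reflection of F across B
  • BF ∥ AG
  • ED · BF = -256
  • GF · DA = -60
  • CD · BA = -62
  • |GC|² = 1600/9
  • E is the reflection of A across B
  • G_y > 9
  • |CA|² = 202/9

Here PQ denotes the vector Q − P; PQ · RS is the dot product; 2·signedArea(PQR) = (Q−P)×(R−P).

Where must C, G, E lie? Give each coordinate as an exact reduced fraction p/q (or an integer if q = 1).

1. G_x = -8  [AB ∥ GF ∩ BF ∥ AG]
2. G_y = 10  [AB ∥ GF ∩ BF ∥ AG]
   → G = (-8, 10)
3. E_x = -11  [E is the reflection of A across B]
4. E_y = -13  [E is the reflection of A across B]
   → E = (-11, -13)
5. C_x = -8  [line -3·x + -3·y + -34 = 0 ∩ |GC|² = 1600/9]
6. C_y = -10/3  [line -3·x + -3·y + -34 = 0 ∩ |GC|² = 1600/9]
   → C = (-8, -10/3)

C = (-8, -10/3)
E = (-11, -13)
G = (-8, 10)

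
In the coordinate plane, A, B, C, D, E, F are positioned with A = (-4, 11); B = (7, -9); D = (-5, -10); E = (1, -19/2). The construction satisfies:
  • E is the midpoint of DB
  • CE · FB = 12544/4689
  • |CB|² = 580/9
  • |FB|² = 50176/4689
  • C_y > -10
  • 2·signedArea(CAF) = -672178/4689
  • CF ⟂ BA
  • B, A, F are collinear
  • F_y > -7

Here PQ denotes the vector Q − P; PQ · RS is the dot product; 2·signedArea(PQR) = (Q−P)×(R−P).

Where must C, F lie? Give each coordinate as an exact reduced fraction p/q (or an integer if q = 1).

1. F_x = 8477/1563  [line -20·x + -11·y + 41 = 0 ∩ |FB|² = 50176/4689]
2. F_y = -9587/1563  [line -20·x + -11·y + 41 = 0 ∩ |FB|² = 50176/4689]
   → F = (8477/1563, -9587/1563)
3. C_x = -1  [2·signedArea(CAF) = -672178/4689 ∩ CF ⟂ BA]
4. C_y = -29/3  [2·signedArea(CAF) = -672178/4689 ∩ CF ⟂ BA]
   → C = (-1, -29/3)

C = (-1, -29/3)
F = (8477/1563, -9587/1563)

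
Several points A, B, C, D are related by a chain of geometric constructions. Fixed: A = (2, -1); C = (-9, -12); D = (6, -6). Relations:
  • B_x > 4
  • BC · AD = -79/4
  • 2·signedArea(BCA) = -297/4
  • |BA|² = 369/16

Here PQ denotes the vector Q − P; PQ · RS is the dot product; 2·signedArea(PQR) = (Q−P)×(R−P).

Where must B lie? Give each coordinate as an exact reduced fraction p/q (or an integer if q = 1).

B = (5, -19/4)

1. B_x = 5  [BC · AD = -79/4 ∩ 2·signedArea(BCA) = -297/4]
2. B_y = -19/4  [BC · AD = -79/4 ∩ 2·signedArea(BCA) = -297/4]
   → B = (5, -19/4)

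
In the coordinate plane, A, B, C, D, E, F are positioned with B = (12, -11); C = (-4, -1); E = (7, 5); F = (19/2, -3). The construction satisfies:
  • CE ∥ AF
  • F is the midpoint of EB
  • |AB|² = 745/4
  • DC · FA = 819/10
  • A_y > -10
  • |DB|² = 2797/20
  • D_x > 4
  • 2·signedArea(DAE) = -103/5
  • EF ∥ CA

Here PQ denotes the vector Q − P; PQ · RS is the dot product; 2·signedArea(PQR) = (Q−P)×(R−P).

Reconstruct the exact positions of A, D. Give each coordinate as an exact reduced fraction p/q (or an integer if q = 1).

A = (-3/2, -9)
D = (41/10, -11/5)

1. A_x = -3/2  [CE ∥ AF ∩ EF ∥ CA]
2. A_y = -9  [CE ∥ AF ∩ EF ∥ CA]
   → A = (-3/2, -9)
3. D_x = 41/10  [DC · FA = 819/10 ∩ 2·signedArea(DAE) = -103/5]
4. D_y = -11/5  [DC · FA = 819/10 ∩ 2·signedArea(DAE) = -103/5]
   → D = (41/10, -11/5)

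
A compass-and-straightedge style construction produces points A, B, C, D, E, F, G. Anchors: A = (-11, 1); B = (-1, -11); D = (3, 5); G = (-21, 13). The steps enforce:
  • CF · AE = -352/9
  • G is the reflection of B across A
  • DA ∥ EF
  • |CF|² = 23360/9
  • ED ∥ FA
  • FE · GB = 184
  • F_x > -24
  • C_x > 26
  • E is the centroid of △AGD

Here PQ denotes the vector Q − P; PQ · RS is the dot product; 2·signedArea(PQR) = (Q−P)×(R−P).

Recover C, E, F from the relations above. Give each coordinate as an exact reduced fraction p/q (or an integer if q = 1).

C = (27, -3)
E = (-29/3, 19/3)
F = (-71/3, 7/3)

1. E_x = -29/3  [E is the centroid of △AGD]
2. E_y = 19/3  [E is the centroid of △AGD]
   → E = (-29/3, 19/3)
3. F_x = -71/3  [ED ∥ FA ∩ DA ∥ EF]
4. F_y = 7/3  [ED ∥ FA ∩ DA ∥ EF]
   → F = (-71/3, 7/3)
5. C_x = 27  [line -4/3·x + -16/3·y + 20 = 0 ∩ |CF|² = 23360/9]
6. C_y = -3  [line -4/3·x + -16/3·y + 20 = 0 ∩ |CF|² = 23360/9]
   → C = (27, -3)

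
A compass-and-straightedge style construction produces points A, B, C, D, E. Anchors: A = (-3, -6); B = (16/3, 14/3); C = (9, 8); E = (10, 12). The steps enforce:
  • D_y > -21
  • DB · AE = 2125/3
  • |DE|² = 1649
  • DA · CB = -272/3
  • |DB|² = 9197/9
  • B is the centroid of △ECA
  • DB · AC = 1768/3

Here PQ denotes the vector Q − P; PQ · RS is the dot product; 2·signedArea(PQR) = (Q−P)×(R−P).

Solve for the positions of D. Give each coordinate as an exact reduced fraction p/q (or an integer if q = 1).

D = (-15, -20)

1. D_x = -15  [DB · AC = 1768/3 ∩ DA · CB = -272/3]
2. D_y = -20  [DB · AC = 1768/3 ∩ DA · CB = -272/3]
   → D = (-15, -20)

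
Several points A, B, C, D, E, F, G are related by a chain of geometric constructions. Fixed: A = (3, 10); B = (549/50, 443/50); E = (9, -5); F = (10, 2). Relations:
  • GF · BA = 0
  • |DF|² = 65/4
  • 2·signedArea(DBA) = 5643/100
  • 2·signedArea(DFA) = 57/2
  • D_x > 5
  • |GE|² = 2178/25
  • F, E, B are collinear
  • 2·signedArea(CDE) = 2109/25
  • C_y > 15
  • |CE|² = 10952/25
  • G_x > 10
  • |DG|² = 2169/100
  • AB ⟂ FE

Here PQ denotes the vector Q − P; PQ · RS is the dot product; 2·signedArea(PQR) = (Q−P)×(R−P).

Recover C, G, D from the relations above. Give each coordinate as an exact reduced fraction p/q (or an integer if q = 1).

1. G_x = 258/25  [line 399/50·x + -57/50·y + -1938/25 = 0 ∩ |GE|² = 2178/25]
2. G_y = 106/25  [line 399/50·x + -57/50·y + -1938/25 = 0 ∩ |GE|² = 2178/25]
   → G = (258/25, 106/25)
3. D_x = 6  [2·signedArea(DFA) = 57/2 ∩ 2·signedArea(DBA) = 5643/100]
4. D_y = 5/2  [2·signedArea(DFA) = 57/2 ∩ 2·signedArea(DBA) = 5643/100]
   → D = (6, 5/2)
5. C_x = 299/25  [line 15/2·x + 3·y + -6843/50 = 0 ∩ |CE|² = 10952/25]
6. C_y = 393/25  [line 15/2·x + 3·y + -6843/50 = 0 ∩ |CE|² = 10952/25]
   → C = (299/25, 393/25)

C = (299/25, 393/25)
D = (6, 5/2)
G = (258/25, 106/25)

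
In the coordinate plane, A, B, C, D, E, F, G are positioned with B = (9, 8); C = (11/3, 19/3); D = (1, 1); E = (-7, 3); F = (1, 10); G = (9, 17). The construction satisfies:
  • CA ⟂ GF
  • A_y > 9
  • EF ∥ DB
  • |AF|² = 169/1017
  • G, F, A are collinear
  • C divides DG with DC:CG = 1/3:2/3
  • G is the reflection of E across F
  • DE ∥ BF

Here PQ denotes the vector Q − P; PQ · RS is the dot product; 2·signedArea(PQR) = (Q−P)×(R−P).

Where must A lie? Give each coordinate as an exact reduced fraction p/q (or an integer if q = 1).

1. A_x = 235/339  [G, F, A are collinear ∩ CA ⟂ GF]
2. A_y = 3299/339  [G, F, A are collinear ∩ CA ⟂ GF]
   → A = (235/339, 3299/339)

A = (235/339, 3299/339)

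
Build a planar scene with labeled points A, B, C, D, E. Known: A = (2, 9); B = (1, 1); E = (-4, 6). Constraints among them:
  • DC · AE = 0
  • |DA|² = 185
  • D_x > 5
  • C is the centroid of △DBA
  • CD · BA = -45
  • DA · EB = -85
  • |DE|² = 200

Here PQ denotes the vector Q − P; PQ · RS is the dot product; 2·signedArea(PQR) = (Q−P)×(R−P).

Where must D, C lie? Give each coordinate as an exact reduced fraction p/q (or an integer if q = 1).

1. D_x = 6  [line -5·x + 5·y + 50 = 0 ∩ |DE|² = 200]
2. D_y = -4  [line -5·x + 5·y + 50 = 0 ∩ |DE|² = 200]
   → D = (6, -4)
3. C_x = 3  [DC · AE = 0 ∩ C is the centroid of △DBA]
4. C_y = 2  [DC · AE = 0 ∩ C is the centroid of △DBA]
   → C = (3, 2)

C = (3, 2)
D = (6, -4)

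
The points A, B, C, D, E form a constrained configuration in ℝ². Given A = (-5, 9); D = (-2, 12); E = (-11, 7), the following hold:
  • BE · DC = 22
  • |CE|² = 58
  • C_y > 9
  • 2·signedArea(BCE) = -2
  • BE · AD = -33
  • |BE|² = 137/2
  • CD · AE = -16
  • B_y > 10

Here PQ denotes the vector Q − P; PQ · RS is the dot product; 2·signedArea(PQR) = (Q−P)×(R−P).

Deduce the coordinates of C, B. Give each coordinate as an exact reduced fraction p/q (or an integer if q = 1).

1. C_x = -4  [line 6·x + 2·y + 4 = 0 ∩ |CE|² = 58]
2. C_y = 10  [line 6·x + 2·y + 4 = 0 ∩ |CE|² = 58]
   → C = (-4, 10)
3. B_x = -7/2  [2·signedArea(BCE) = -2 ∩ BE · DC = 22]
4. B_y = 21/2  [2·signedArea(BCE) = -2 ∩ BE · DC = 22]
   → B = (-7/2, 21/2)

B = (-7/2, 21/2)
C = (-4, 10)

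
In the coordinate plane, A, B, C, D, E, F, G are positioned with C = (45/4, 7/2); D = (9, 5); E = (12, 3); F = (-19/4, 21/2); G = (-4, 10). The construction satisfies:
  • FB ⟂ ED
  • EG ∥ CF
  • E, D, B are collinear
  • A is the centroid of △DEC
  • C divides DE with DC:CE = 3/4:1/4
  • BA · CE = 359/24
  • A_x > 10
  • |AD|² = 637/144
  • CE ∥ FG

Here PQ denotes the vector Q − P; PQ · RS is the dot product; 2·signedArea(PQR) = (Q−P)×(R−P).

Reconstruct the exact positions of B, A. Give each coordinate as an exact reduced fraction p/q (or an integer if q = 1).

A = (43/4, 23/6)
B = (-159/52, 339/26)

1. B_x = -159/52  [E, D, B are collinear ∩ FB ⟂ ED]
2. B_y = 339/26  [E, D, B are collinear ∩ FB ⟂ ED]
   → B = (-159/52, 339/26)
3. A_x = 43/4  [A is the centroid of △DEC]
4. A_y = 23/6  [A is the centroid of △DEC]
   → A = (43/4, 23/6)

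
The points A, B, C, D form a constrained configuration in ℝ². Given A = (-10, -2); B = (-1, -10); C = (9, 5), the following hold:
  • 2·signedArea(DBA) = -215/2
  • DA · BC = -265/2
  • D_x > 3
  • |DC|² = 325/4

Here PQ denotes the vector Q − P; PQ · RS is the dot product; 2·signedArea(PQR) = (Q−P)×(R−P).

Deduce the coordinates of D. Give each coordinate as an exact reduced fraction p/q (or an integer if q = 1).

D = (4, -5/2)

1. D_x = 4  [2·signedArea(DBA) = -215/2 ∩ DA · BC = -265/2]
2. D_y = -5/2  [2·signedArea(DBA) = -215/2 ∩ DA · BC = -265/2]
   → D = (4, -5/2)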